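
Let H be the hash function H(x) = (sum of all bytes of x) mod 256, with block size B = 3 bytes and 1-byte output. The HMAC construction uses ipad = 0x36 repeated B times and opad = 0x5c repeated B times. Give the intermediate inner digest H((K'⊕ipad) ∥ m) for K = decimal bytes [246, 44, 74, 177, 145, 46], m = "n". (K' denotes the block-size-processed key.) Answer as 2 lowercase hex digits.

c4

Key decimal bytes [246, 44, 74, 177, 145, 46] = f6 2c 4a b1 91 2e is 6 bytes > B = 3, so hash it first: H(key) = dc, then zero-pad to 3 bytes: K' = dc 00 00.
K' ⊕ ipad = ea 36 36.
Inner input = ea 36 36 ∥ 6e.
Inner hash: sum = 234+54+54+110 = 452; mod 256 = 196 → c4.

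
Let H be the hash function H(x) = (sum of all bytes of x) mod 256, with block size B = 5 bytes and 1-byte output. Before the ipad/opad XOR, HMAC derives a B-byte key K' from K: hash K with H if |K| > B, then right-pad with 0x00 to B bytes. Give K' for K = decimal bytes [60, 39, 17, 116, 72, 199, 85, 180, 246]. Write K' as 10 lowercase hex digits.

|K| = 9 > B = 5, so first hash the key.
H(K): sum = 60+39+17+116+72+199+85+180+246 = 1014; mod 256 = 246 → f6.
Zero-pad H(K) = f6 to 5 bytes: K' = f6 00 00 00 00.

f600000000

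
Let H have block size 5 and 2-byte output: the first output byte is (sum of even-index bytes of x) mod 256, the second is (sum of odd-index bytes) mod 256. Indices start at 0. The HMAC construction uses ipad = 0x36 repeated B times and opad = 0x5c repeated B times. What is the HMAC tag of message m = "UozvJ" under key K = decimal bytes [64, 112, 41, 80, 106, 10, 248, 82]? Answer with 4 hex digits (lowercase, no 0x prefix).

Key decimal bytes [64, 112, 41, 80, 106, 10, 248, 82] = 40 70 29 50 6a 0a f8 52 is 8 bytes > B = 5, so hash it first: H(key) = cb 1c, then zero-pad to 5 bytes: K' = cb 1c 00 00 00.
K' ⊕ ipad = fd 2a 36 36 36.  K' ⊕ opad = 97 40 5c 5c 5c.
Inner input = (K'⊕ipad) ∥ m = fd 2a 36 36 36 ∥ 55 6f 7a 76 4a.
Inner hash: even-index sum = 590 mod 256 = 78; odd-index sum = 377 mod 256 = 121 → 4e 79.
Outer input = (K'⊕opad) ∥ inner = 97 40 5c 5c 5c ∥ 4e 79.
Outer hash (tag): even-index sum = 456 mod 256 = 200; odd-index sum = 234 mod 256 = 234 → c8 ea.

c8ea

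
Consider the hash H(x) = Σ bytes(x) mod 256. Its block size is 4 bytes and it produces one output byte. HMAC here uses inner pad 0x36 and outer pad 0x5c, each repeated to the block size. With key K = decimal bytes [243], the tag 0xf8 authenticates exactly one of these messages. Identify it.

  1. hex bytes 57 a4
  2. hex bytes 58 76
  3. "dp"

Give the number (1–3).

Key decimal bytes [243] = f3 is 1 byte ≤ B = 4; zero-pad to 4 bytes: K' = f3 00 00 00.
K' ⊕ ipad = c5 36 36 36; K' ⊕ opad = af 5c 5c 5c.
m1: inner = H(c5 36 36 36 57 a4) = 62; tag = H(af 5c 5c 5c 62) = 25
m2: inner = H(c5 36 36 36 58 76) = 35; tag = H(af 5c 5c 5c 35) = f8 ← matches
m3: inner = H(c5 36 36 36 64 70) = 3b; tag = H(af 5c 5c 5c 3b) = fe

2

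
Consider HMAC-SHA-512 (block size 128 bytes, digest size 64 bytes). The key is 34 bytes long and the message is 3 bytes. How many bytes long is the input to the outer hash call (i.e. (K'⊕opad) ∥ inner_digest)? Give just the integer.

Key is 34 ≤ 128 bytes, zero-padded: |K'| = 128.
Outer input = (K'⊕opad) ∥ H(inner) → 128 + 64 = 192 bytes.

192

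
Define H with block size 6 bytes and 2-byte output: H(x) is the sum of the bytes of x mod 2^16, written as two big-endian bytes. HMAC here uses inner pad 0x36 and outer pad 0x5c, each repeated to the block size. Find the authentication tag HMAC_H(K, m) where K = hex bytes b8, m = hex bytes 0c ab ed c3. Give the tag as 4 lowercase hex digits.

Key hex bytes b8 is 1 byte ≤ B = 6; zero-pad to 6 bytes: K' = b8 00 00 00 00 00.
K' ⊕ ipad = 8e 36 36 36 36 36.  K' ⊕ opad = e4 5c 5c 5c 5c 5c.
Inner input = (K'⊕ipad) ∥ m = 8e 36 36 36 36 36 ∥ 0c ab ed c3.
Inner hash: sum = 142+54+54+54+54+54+12+171+237+195 = 1027 → 04 03.
Outer input = (K'⊕opad) ∥ inner = e4 5c 5c 5c 5c 5c ∥ 04 03.
Outer hash (tag): sum = 228+92+92+92+92+92+4+3 = 695 → 02 b7.

02b7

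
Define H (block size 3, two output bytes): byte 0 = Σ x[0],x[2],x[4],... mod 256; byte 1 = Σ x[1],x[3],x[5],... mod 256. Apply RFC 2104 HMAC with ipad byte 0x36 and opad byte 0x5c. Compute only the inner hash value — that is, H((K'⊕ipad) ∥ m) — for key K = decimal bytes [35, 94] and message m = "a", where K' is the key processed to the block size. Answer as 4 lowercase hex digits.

Key decimal bytes [35, 94] = 23 5e is 2 bytes ≤ B = 3; zero-pad to 3 bytes: K' = 23 5e 00.
K' ⊕ ipad = 15 68 36.
Inner input = 15 68 36 ∥ 61.
Inner hash: even-index sum = 75 mod 256 = 75; odd-index sum = 201 mod 256 = 201 → 4b c9.

4bc9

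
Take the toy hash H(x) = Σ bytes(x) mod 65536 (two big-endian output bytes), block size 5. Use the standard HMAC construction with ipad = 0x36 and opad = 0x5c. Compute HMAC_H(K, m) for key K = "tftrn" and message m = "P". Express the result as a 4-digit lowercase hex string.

01ab

Key "tftrn" = 74 66 74 72 6e is exactly B = 5 bytes: K' = 74 66 74 72 6e.
K' ⊕ ipad = 42 50 42 44 58.  K' ⊕ opad = 28 3a 28 2e 32.
Inner input = (K'⊕ipad) ∥ m = 42 50 42 44 58 ∥ 50.
Inner hash: sum = 66+80+66+68+88+80 = 448 → 01 c0.
Outer input = (K'⊕opad) ∥ inner = 28 3a 28 2e 32 ∥ 01 c0.
Outer hash (tag): sum = 40+58+40+46+50+1+192 = 427 → 01 ab.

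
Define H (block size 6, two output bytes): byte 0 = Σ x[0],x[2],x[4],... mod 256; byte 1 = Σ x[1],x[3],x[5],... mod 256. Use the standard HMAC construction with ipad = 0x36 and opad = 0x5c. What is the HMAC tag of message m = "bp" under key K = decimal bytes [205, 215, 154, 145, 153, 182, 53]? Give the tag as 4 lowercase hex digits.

Key decimal bytes [205, 215, 154, 145, 153, 182, 53] = cd d7 9a 91 99 b6 35 is 7 bytes > B = 6, so hash it first: H(key) = 35 1e, then zero-pad to 6 bytes: K' = 35 1e 00 00 00 00.
K' ⊕ ipad = 03 28 36 36 36 36.  K' ⊕ opad = 69 42 5c 5c 5c 5c.
Inner input = (K'⊕ipad) ∥ m = 03 28 36 36 36 36 ∥ 62 70.
Inner hash: even-index sum = 209 mod 256 = 209; odd-index sum = 260 mod 256 = 4 → d1 04.
Outer input = (K'⊕opad) ∥ inner = 69 42 5c 5c 5c 5c ∥ d1 04.
Outer hash (tag): even-index sum = 498 mod 256 = 242; odd-index sum = 254 mod 256 = 254 → f2 fe.

f2fe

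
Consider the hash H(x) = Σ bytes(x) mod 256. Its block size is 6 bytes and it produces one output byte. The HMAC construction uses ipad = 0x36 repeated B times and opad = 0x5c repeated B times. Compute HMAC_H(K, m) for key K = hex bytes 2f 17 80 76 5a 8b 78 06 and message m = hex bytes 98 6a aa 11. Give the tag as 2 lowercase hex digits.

Key hex bytes 2f 17 80 76 5a 8b 78 06 is 8 bytes > B = 6, so hash it first: H(key) = 9f, then zero-pad to 6 bytes: K' = 9f 00 00 00 00 00.
K' ⊕ ipad = a9 36 36 36 36 36.  K' ⊕ opad = c3 5c 5c 5c 5c 5c.
Inner input = (K'⊕ipad) ∥ m = a9 36 36 36 36 36 ∥ 98 6a aa 11.
Inner hash: sum = 169+54+54+54+54+54+152+106+170+17 = 884; mod 256 = 116 → 74.
Outer input = (K'⊕opad) ∥ inner = c3 5c 5c 5c 5c 5c ∥ 74.
Outer hash (tag): sum = 195+92+92+92+92+92+116 = 771; mod 256 = 3 → 03.

03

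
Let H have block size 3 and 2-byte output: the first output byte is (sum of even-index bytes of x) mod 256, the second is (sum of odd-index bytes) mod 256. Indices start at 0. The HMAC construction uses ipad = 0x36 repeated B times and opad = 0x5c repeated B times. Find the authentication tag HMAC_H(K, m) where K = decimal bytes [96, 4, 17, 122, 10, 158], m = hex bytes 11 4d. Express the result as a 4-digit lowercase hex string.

be10

Key decimal bytes [96, 4, 17, 122, 10, 158] = 60 04 11 7a 0a 9e is 6 bytes > B = 3, so hash it first: H(key) = 7b 1c, then zero-pad to 3 bytes: K' = 7b 1c 00.
K' ⊕ ipad = 4d 2a 36.  K' ⊕ opad = 27 40 5c.
Inner input = (K'⊕ipad) ∥ m = 4d 2a 36 ∥ 11 4d.
Inner hash: even-index sum = 208 mod 256 = 208; odd-index sum = 59 mod 256 = 59 → d0 3b.
Outer input = (K'⊕opad) ∥ inner = 27 40 5c ∥ d0 3b.
Outer hash (tag): even-index sum = 190 mod 256 = 190; odd-index sum = 272 mod 256 = 16 → be 10.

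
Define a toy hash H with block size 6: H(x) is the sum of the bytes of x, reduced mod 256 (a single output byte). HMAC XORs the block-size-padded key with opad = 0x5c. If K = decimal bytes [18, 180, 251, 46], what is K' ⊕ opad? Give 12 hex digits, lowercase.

Key decimal bytes [18, 180, 251, 46] = 12 b4 fb 2e is 4 bytes ≤ B = 6; zero-pad to 6 bytes: K' = 12 b4 fb 2e 00 00.
XOR each byte with 0x5c: 12⊕5c=4e, b4⊕5c=e8, fb⊕5c=a7, 2e⊕5c=72, 00⊕5c=5c, 00⊕5c=5c.

4ee8a7725c5c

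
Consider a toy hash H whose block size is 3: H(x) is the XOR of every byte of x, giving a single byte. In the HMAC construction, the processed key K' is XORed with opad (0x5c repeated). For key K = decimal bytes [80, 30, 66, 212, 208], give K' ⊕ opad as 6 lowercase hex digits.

Key decimal bytes [80, 30, 66, 212, 208] = 50 1e 42 d4 d0 is 5 bytes > B = 3, so hash it first: H(key) = 08, then zero-pad to 3 bytes: K' = 08 00 00.
XOR each byte with 0x5c: 08⊕5c=54, 00⊕5c=5c, 00⊕5c=5c.

545c5c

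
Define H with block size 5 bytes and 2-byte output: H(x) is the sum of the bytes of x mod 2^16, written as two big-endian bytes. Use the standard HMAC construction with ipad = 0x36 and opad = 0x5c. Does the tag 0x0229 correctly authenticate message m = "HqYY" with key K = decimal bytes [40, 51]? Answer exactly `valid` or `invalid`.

Key decimal bytes [40, 51] = 28 33 is 2 bytes ≤ B = 5; zero-pad to 5 bytes: K' = 28 33 00 00 00.
K' ⊕ ipad = 1e 05 36 36 36; K' ⊕ opad = 74 6f 5c 5c 5c.
Inner hash: sum = 30+5+54+54+54+72+113+89+89 = 560 → 02 30.
Outer hash (recomputed tag): sum = 116+111+92+92+92+2+48 = 553 → 02 29.
Recomputed tag = 0229; claimed = 0229 → match.

valid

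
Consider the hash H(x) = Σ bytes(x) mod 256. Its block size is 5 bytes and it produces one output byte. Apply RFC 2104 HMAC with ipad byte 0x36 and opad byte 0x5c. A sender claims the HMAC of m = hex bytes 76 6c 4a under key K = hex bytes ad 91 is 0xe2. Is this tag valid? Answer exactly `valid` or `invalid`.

Key hex bytes ad 91 is 2 bytes ≤ B = 5; zero-pad to 5 bytes: K' = ad 91 00 00 00.
K' ⊕ ipad = 9b a7 36 36 36; K' ⊕ opad = f1 cd 5c 5c 5c.
Inner hash: sum = 155+167+54+54+54+118+108+74 = 784; mod 256 = 16 → 10.
Outer hash (recomputed tag): sum = 241+205+92+92+92+16 = 738; mod 256 = 226 → e2.
Recomputed tag = e2; claimed = e2 → match.

valid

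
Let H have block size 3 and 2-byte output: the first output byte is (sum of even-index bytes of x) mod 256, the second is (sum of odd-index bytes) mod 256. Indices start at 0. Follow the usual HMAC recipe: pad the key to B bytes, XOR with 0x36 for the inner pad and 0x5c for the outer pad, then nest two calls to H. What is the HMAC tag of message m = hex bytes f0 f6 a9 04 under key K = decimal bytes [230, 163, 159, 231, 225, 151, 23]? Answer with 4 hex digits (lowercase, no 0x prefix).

2df8

Key decimal bytes [230, 163, 159, 231, 225, 151, 23] = e6 a3 9f e7 e1 97 17 is 7 bytes > B = 3, so hash it first: H(key) = 7d 21, then zero-pad to 3 bytes: K' = 7d 21 00.
K' ⊕ ipad = 4b 17 36.  K' ⊕ opad = 21 7d 5c.
Inner input = (K'⊕ipad) ∥ m = 4b 17 36 ∥ f0 f6 a9 04.
Inner hash: even-index sum = 379 mod 256 = 123; odd-index sum = 432 mod 256 = 176 → 7b b0.
Outer input = (K'⊕opad) ∥ inner = 21 7d 5c ∥ 7b b0.
Outer hash (tag): even-index sum = 301 mod 256 = 45; odd-index sum = 248 mod 256 = 248 → 2d f8.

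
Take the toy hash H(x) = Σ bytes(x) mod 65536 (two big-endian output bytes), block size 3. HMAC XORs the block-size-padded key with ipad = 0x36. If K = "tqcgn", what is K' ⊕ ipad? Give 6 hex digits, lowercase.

342b36

Key "tqcgn" = 74 71 63 67 6e is 5 bytes > B = 3, so hash it first: H(key) = 02 1d, then zero-pad to 3 bytes: K' = 02 1d 00.
XOR each byte with 0x36: 02⊕36=34, 1d⊕36=2b, 00⊕36=36.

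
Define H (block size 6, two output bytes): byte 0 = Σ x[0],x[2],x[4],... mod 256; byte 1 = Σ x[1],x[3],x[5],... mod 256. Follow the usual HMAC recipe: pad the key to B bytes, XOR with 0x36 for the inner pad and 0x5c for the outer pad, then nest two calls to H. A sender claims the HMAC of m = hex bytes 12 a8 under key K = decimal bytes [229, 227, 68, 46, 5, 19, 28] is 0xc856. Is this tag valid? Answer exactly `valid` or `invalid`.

valid

Key decimal bytes [229, 227, 68, 46, 5, 19, 28] = e5 e3 44 2e 05 13 1c is 7 bytes > B = 6, so hash it first: H(key) = 4a 24, then zero-pad to 6 bytes: K' = 4a 24 00 00 00 00.
K' ⊕ ipad = 7c 12 36 36 36 36; K' ⊕ opad = 16 78 5c 5c 5c 5c.
Inner hash: even-index sum = 250 mod 256 = 250; odd-index sum = 294 mod 256 = 38 → fa 26.
Outer hash (recomputed tag): even-index sum = 456 mod 256 = 200; odd-index sum = 342 mod 256 = 86 → c8 56.
Recomputed tag = c856; claimed = c856 → match.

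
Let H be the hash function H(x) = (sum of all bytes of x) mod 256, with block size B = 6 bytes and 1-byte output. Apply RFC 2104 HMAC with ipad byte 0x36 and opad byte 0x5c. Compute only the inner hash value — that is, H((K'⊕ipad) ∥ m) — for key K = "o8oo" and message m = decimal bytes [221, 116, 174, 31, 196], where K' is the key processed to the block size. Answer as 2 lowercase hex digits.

67

Key "o8oo" = 6f 38 6f 6f is 4 bytes ≤ B = 6; zero-pad to 6 bytes: K' = 6f 38 6f 6f 00 00.
K' ⊕ ipad = 59 0e 59 59 36 36.
Inner input = 59 0e 59 59 36 36 ∥ dd 74 ae 1f c4.
Inner hash: sum = 89+14+89+89+54+54+221+116+174+31+196 = 1127; mod 256 = 103 → 67.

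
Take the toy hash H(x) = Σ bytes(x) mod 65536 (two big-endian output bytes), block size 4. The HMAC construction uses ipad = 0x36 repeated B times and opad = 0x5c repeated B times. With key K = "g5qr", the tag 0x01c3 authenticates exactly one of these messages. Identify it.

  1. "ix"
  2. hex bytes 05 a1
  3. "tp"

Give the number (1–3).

Key "g5qr" = 67 35 71 72 is exactly B = 4 bytes: K' = 67 35 71 72.
K' ⊕ ipad = 51 03 47 44; K' ⊕ opad = 3b 69 2d 2e.
m1: inner = H(51 03 47 44 69 78) = 01 c0; tag = H(3b 69 2d 2e 01 c0) = 01c0
m2: inner = H(51 03 47 44 05 a1) = 01 85; tag = H(3b 69 2d 2e 01 85) = 0185
m3: inner = H(51 03 47 44 74 70) = 01 c3; tag = H(3b 69 2d 2e 01 c3) = 01c3 ← matches

3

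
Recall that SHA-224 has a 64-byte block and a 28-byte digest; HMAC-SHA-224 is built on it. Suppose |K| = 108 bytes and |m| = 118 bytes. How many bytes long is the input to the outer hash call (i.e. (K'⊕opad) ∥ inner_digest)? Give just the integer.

92

Key is 108 > 64 bytes, so it is hashed to 28 bytes then zero-padded to 64: |K'| = 64.
Outer input = (K'⊕opad) ∥ H(inner) → 64 + 28 = 92 bytes.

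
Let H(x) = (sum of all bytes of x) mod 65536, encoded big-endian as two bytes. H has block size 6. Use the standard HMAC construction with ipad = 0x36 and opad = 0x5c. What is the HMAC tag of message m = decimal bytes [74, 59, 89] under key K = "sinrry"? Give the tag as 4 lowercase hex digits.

01ca

Key "sinrry" = 73 69 6e 72 72 79 is exactly B = 6 bytes: K' = 73 69 6e 72 72 79.
K' ⊕ ipad = 45 5f 58 44 44 4f.  K' ⊕ opad = 2f 35 32 2e 2e 25.
Inner input = (K'⊕ipad) ∥ m = 45 5f 58 44 44 4f ∥ 4a 3b 59.
Inner hash: sum = 69+95+88+68+68+79+74+59+89 = 689 → 02 b1.
Outer input = (K'⊕opad) ∥ inner = 2f 35 32 2e 2e 25 ∥ 02 b1.
Outer hash (tag): sum = 47+53+50+46+46+37+2+177 = 458 → 01 ca.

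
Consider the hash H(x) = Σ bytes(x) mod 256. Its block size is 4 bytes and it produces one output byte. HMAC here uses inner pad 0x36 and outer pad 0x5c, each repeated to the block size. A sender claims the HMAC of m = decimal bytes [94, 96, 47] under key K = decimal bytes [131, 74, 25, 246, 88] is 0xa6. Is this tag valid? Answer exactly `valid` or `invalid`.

invalid

Key decimal bytes [131, 74, 25, 246, 88] = 83 4a 19 f6 58 is 5 bytes > B = 4, so hash it first: H(key) = 34, then zero-pad to 4 bytes: K' = 34 00 00 00.
K' ⊕ ipad = 02 36 36 36; K' ⊕ opad = 68 5c 5c 5c.
Inner hash: sum = 2+54+54+54+94+96+47 = 401; mod 256 = 145 → 91.
Outer hash (recomputed tag): sum = 104+92+92+92+145 = 525; mod 256 = 13 → 0d.
Recomputed tag = 0d; claimed = a6 → mismatch.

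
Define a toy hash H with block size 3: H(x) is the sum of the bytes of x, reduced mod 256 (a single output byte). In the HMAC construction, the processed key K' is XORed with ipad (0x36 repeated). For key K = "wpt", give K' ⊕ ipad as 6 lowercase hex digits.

Key "wpt" = 77 70 74 is exactly B = 3 bytes: K' = 77 70 74.
XOR each byte with 0x36: 77⊕36=41, 70⊕36=46, 74⊕36=42.

414642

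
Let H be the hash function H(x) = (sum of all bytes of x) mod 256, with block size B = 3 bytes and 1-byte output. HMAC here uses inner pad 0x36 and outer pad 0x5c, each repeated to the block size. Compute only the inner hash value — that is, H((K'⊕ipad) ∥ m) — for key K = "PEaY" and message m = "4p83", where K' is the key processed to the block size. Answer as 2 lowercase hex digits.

f4

Key "PEaY" = 50 45 61 59 is 4 bytes > B = 3, so hash it first: H(key) = 4f, then zero-pad to 3 bytes: K' = 4f 00 00.
K' ⊕ ipad = 79 36 36.
Inner input = 79 36 36 ∥ 34 70 38 33.
Inner hash: sum = 121+54+54+52+112+56+51 = 500; mod 256 = 244 → f4.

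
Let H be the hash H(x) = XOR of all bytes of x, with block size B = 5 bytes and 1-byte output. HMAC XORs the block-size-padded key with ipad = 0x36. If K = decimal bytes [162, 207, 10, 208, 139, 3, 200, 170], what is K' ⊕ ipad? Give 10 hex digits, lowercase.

Key decimal bytes [162, 207, 10, 208, 139, 3, 200, 170] = a2 cf 0a d0 8b 03 c8 aa is 8 bytes > B = 5, so hash it first: H(key) = 5d, then zero-pad to 5 bytes: K' = 5d 00 00 00 00.
XOR each byte with 0x36: 5d⊕36=6b, 00⊕36=36, 00⊕36=36, 00⊕36=36, 00⊕36=36.

6b36363636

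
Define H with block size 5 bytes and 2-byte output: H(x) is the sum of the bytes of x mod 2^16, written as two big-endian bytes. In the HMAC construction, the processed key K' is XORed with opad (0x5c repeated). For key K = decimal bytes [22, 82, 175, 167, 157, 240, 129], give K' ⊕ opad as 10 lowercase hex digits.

5f905c5c5c

Key decimal bytes [22, 82, 175, 167, 157, 240, 129] = 16 52 af a7 9d f0 81 is 7 bytes > B = 5, so hash it first: H(key) = 03 cc, then zero-pad to 5 bytes: K' = 03 cc 00 00 00.
XOR each byte with 0x5c: 03⊕5c=5f, cc⊕5c=90, 00⊕5c=5c, 00⊕5c=5c, 00⊕5c=5c.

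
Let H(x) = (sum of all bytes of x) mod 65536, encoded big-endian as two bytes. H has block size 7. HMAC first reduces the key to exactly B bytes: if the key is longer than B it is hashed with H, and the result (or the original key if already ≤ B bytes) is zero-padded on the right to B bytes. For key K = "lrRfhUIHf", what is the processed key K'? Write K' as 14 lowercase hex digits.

034a0000000000

|K| = 9 > B = 7, so first hash the key.
H(K): sum = 108+114+82+102+104+85+73+72+102 = 842 → 03 4a.
Zero-pad H(K) = 03 4a to 7 bytes: K' = 03 4a 00 00 00 00 00.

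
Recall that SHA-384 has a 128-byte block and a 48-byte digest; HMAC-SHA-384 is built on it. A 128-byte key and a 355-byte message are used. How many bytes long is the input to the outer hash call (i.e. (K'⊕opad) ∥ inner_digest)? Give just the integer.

176

Key is 128 ≤ 128 bytes, zero-padded: |K'| = 128.
Outer input = (K'⊕opad) ∥ H(inner) → 128 + 48 = 176 bytes.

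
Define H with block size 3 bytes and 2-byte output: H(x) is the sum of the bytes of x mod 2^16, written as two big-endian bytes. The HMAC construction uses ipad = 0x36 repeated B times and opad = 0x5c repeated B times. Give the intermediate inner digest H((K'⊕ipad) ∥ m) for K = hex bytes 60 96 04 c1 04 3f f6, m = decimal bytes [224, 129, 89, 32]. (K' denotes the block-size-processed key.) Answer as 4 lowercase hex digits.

Key hex bytes 60 96 04 c1 04 3f f6 is 7 bytes > B = 3, so hash it first: H(key) = 02 f4, then zero-pad to 3 bytes: K' = 02 f4 00.
K' ⊕ ipad = 34 c2 36.
Inner input = 34 c2 36 ∥ e0 81 59 20.
Inner hash: sum = 52+194+54+224+129+89+32 = 774 → 03 06.

0306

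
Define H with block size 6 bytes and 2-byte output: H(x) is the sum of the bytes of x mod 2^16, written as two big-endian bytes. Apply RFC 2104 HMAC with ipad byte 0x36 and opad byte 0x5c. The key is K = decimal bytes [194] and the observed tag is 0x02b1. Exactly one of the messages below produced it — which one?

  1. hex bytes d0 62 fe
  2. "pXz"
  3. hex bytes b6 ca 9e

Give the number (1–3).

Key decimal bytes [194] = c2 is 1 byte ≤ B = 6; zero-pad to 6 bytes: K' = c2 00 00 00 00 00.
K' ⊕ ipad = f4 36 36 36 36 36; K' ⊕ opad = 9e 5c 5c 5c 5c 5c.
m1: inner = H(f4 36 36 36 36 36 d0 62 fe) = 04 32; tag = H(9e 5c 5c 5c 5c 5c 04 32) = 02a0
m2: inner = H(f4 36 36 36 36 36 70 58 7a) = 03 44; tag = H(9e 5c 5c 5c 5c 5c 03 44) = 02b1 ← matches
m3: inner = H(f4 36 36 36 36 36 b6 ca 9e) = 04 20; tag = H(9e 5c 5c 5c 5c 5c 04 20) = 028e

2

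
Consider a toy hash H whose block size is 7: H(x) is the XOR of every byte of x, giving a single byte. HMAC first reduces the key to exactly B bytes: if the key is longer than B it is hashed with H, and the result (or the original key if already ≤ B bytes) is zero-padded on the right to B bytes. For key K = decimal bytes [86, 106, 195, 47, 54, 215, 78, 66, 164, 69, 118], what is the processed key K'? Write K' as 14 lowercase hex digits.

aa000000000000

|K| = 11 > B = 7, so first hash the key.
H(K): XOR 56⊕6a⊕c3⊕2f⊕36⊕d7⊕4e⊕42⊕a4⊕45⊕76 = aa.
Zero-pad H(K) = aa to 7 bytes: K' = aa 00 00 00 00 00 00.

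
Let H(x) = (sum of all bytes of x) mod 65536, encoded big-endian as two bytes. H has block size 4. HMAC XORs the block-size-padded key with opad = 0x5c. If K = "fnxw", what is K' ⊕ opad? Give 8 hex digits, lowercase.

3a32242b

Key "fnxw" = 66 6e 78 77 is exactly B = 4 bytes: K' = 66 6e 78 77.
XOR each byte with 0x5c: 66⊕5c=3a, 6e⊕5c=32, 78⊕5c=24, 77⊕5c=2b.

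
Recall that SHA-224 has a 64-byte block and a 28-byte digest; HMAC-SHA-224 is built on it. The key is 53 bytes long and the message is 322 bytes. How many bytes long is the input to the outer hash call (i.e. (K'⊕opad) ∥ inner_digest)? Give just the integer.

92

Key is 53 ≤ 64 bytes, zero-padded: |K'| = 64.
Outer input = (K'⊕opad) ∥ H(inner) → 64 + 28 = 92 bytes.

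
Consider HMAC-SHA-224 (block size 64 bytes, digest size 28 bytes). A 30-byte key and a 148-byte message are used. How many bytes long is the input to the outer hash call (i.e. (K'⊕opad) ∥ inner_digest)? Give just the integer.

92

Key is 30 ≤ 64 bytes, zero-padded: |K'| = 64.
Outer input = (K'⊕opad) ∥ H(inner) → 64 + 28 = 92 bytes.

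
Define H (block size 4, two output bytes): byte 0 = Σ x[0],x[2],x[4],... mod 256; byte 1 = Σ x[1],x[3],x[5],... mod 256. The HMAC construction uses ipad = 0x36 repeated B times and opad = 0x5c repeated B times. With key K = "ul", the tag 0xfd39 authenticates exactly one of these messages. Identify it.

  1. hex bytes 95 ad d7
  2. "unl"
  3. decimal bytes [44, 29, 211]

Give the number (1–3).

3

Key "ul" = 75 6c is 2 bytes ≤ B = 4; zero-pad to 4 bytes: K' = 75 6c 00 00.
K' ⊕ ipad = 43 5a 36 36; K' ⊕ opad = 29 30 5c 5c.
m1: inner = H(43 5a 36 36 95 ad d7) = e5 3d; tag = H(29 30 5c 5c e5 3d) = 6ac9
m2: inner = H(43 5a 36 36 75 6e 6c) = 5a fe; tag = H(29 30 5c 5c 5a fe) = df8a
m3: inner = H(43 5a 36 36 2c 1d d3) = 78 ad; tag = H(29 30 5c 5c 78 ad) = fd39 ← matches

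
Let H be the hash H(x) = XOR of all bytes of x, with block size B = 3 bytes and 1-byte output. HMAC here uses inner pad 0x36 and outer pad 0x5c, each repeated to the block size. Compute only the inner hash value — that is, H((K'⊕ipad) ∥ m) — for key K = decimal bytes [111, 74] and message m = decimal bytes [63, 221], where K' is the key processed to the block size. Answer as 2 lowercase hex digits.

f1

Key decimal bytes [111, 74] = 6f 4a is 2 bytes ≤ B = 3; zero-pad to 3 bytes: K' = 6f 4a 00.
K' ⊕ ipad = 59 7c 36.
Inner input = 59 7c 36 ∥ 3f dd.
Inner hash: XOR 59⊕7c⊕36⊕3f⊕dd = f1.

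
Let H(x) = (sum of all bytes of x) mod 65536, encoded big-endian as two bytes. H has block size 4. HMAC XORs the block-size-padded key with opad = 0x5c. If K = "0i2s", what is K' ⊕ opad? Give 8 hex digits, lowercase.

Key "0i2s" = 30 69 32 73 is exactly B = 4 bytes: K' = 30 69 32 73.
XOR each byte with 0x5c: 30⊕5c=6c, 69⊕5c=35, 32⊕5c=6e, 73⊕5c=2f.

6c356e2f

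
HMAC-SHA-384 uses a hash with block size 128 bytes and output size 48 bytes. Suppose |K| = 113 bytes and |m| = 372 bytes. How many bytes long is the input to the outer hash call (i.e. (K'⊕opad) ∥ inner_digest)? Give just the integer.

176

Key is 113 ≤ 128 bytes, zero-padded: |K'| = 128.
Outer input = (K'⊕opad) ∥ H(inner) → 128 + 48 = 176 bytes.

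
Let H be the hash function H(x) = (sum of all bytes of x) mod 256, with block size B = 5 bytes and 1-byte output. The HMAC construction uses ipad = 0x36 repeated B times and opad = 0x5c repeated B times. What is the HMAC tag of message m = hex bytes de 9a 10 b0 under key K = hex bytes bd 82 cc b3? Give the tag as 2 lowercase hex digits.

Key hex bytes bd 82 cc b3 is 4 bytes ≤ B = 5; zero-pad to 5 bytes: K' = bd 82 cc b3 00.
K' ⊕ ipad = 8b b4 fa 85 36.  K' ⊕ opad = e1 de 90 ef 5c.
Inner input = (K'⊕ipad) ∥ m = 8b b4 fa 85 36 ∥ de 9a 10 b0.
Inner hash: sum = 139+180+250+133+54+222+154+16+176 = 1324; mod 256 = 44 → 2c.
Outer input = (K'⊕opad) ∥ inner = e1 de 90 ef 5c ∥ 2c.
Outer hash (tag): sum = 225+222+144+239+92+44 = 966; mod 256 = 198 → c6.

c6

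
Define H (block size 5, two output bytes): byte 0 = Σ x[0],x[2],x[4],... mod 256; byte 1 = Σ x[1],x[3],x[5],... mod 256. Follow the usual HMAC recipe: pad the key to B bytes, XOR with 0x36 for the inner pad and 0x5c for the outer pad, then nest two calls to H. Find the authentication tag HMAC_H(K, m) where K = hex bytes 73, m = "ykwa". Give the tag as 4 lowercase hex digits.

Key hex bytes 73 is 1 byte ≤ B = 5; zero-pad to 5 bytes: K' = 73 00 00 00 00.
K' ⊕ ipad = 45 36 36 36 36.  K' ⊕ opad = 2f 5c 5c 5c 5c.
Inner input = (K'⊕ipad) ∥ m = 45 36 36 36 36 ∥ 79 6b 77 61.
Inner hash: even-index sum = 381 mod 256 = 125; odd-index sum = 348 mod 256 = 92 → 7d 5c.
Outer input = (K'⊕opad) ∥ inner = 2f 5c 5c 5c 5c ∥ 7d 5c.
Outer hash (tag): even-index sum = 323 mod 256 = 67; odd-index sum = 309 mod 256 = 53 → 43 35.

4335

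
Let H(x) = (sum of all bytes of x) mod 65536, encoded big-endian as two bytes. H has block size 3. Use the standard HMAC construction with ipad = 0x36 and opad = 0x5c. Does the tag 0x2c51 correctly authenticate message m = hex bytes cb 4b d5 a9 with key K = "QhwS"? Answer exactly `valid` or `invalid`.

Key "QhwS" = 51 68 77 53 is 4 bytes > B = 3, so hash it first: H(key) = 01 83, then zero-pad to 3 bytes: K' = 01 83 00.
K' ⊕ ipad = 37 b5 36; K' ⊕ opad = 5d df 5c.
Inner hash: sum = 55+181+54+203+75+213+169 = 950 → 03 b6.
Outer hash (recomputed tag): sum = 93+223+92+3+182 = 593 → 02 51.
Recomputed tag = 0251; claimed = 2c51 → mismatch.

invalid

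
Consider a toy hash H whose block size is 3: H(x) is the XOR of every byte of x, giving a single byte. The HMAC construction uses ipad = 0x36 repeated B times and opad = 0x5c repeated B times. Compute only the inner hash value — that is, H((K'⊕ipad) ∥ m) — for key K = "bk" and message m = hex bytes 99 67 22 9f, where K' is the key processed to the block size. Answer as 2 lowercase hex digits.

Key "bk" = 62 6b is 2 bytes ≤ B = 3; zero-pad to 3 bytes: K' = 62 6b 00.
K' ⊕ ipad = 54 5d 36.
Inner input = 54 5d 36 ∥ 99 67 22 9f.
Inner hash: XOR 54⊕5d⊕36⊕99⊕67⊕22⊕9f = 7c.

7c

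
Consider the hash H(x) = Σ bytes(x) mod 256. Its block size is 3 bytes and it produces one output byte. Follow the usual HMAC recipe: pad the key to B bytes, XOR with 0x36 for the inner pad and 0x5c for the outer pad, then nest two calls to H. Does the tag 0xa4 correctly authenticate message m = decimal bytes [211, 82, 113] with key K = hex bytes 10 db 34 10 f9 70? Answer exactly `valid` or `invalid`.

Key hex bytes 10 db 34 10 f9 70 is 6 bytes > B = 3, so hash it first: H(key) = 98, then zero-pad to 3 bytes: K' = 98 00 00.
K' ⊕ ipad = ae 36 36; K' ⊕ opad = c4 5c 5c.
Inner hash: sum = 174+54+54+211+82+113 = 688; mod 256 = 176 → b0.
Outer hash (recomputed tag): sum = 196+92+92+176 = 556; mod 256 = 44 → 2c.
Recomputed tag = 2c; claimed = a4 → mismatch.

invalid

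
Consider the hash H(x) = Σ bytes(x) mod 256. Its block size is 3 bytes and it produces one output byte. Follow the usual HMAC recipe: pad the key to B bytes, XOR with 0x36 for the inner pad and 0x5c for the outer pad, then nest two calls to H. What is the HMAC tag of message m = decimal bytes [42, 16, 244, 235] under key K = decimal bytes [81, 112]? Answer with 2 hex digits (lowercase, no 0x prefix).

Key decimal bytes [81, 112] = 51 70 is 2 bytes ≤ B = 3; zero-pad to 3 bytes: K' = 51 70 00.
K' ⊕ ipad = 67 46 36.  K' ⊕ opad = 0d 2c 5c.
Inner input = (K'⊕ipad) ∥ m = 67 46 36 ∥ 2a 10 f4 eb.
Inner hash: sum = 103+70+54+42+16+244+235 = 764; mod 256 = 252 → fc.
Outer input = (K'⊕opad) ∥ inner = 0d 2c 5c ∥ fc.
Outer hash (tag): sum = 13+44+92+252 = 401; mod 256 = 145 → 91.

91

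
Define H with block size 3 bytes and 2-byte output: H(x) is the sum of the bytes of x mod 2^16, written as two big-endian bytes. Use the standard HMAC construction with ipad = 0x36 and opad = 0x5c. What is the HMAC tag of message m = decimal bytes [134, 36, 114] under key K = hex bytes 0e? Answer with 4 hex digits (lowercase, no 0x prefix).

01cb

Key hex bytes 0e is 1 byte ≤ B = 3; zero-pad to 3 bytes: K' = 0e 00 00.
K' ⊕ ipad = 38 36 36.  K' ⊕ opad = 52 5c 5c.
Inner input = (K'⊕ipad) ∥ m = 38 36 36 ∥ 86 24 72.
Inner hash: sum = 56+54+54+134+36+114 = 448 → 01 c0.
Outer input = (K'⊕opad) ∥ inner = 52 5c 5c ∥ 01 c0.
Outer hash (tag): sum = 82+92+92+1+192 = 459 → 01 cb.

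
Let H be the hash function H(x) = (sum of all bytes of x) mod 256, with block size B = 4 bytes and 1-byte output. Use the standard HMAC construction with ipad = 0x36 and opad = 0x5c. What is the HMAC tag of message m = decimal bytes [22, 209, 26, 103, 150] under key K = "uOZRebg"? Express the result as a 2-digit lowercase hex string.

Key "uOZRebg" = 75 4f 5a 52 65 62 67 is 7 bytes > B = 4, so hash it first: H(key) = 9e, then zero-pad to 4 bytes: K' = 9e 00 00 00.
K' ⊕ ipad = a8 36 36 36.  K' ⊕ opad = c2 5c 5c 5c.
Inner input = (K'⊕ipad) ∥ m = a8 36 36 36 ∥ 16 d1 1a 67 96.
Inner hash: sum = 168+54+54+54+22+209+26+103+150 = 840; mod 256 = 72 → 48.
Outer input = (K'⊕opad) ∥ inner = c2 5c 5c 5c ∥ 48.
Outer hash (tag): sum = 194+92+92+92+72 = 542; mod 256 = 30 → 1e.

1e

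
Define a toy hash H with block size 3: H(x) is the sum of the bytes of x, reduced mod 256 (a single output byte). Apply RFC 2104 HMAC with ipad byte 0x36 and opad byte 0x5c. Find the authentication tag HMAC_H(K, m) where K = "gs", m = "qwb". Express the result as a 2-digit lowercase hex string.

Key "gs" = 67 73 is 2 bytes ≤ B = 3; zero-pad to 3 bytes: K' = 67 73 00.
K' ⊕ ipad = 51 45 36.  K' ⊕ opad = 3b 2f 5c.
Inner input = (K'⊕ipad) ∥ m = 51 45 36 ∥ 71 77 62.
Inner hash: sum = 81+69+54+113+119+98 = 534; mod 256 = 22 → 16.
Outer input = (K'⊕opad) ∥ inner = 3b 2f 5c ∥ 16.
Outer hash (tag): sum = 59+47+92+22 = 220 → dc.

dc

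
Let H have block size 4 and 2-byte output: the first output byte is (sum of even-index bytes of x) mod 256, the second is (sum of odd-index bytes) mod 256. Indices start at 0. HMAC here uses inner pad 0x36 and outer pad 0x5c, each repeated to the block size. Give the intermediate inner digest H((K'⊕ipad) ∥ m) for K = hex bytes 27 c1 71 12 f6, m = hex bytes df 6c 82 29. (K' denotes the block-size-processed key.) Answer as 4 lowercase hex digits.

4fb0

Key hex bytes 27 c1 71 12 f6 is 5 bytes > B = 4, so hash it first: H(key) = 8e d3, then zero-pad to 4 bytes: K' = 8e d3 00 00.
K' ⊕ ipad = b8 e5 36 36.
Inner input = b8 e5 36 36 ∥ df 6c 82 29.
Inner hash: even-index sum = 591 mod 256 = 79; odd-index sum = 432 mod 256 = 176 → 4f b0.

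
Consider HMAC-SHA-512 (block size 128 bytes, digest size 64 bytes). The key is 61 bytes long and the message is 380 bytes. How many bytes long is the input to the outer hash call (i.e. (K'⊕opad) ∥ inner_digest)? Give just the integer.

Key is 61 ≤ 128 bytes, zero-padded: |K'| = 128.
Outer input = (K'⊕opad) ∥ H(inner) → 128 + 64 = 192 bytes.

192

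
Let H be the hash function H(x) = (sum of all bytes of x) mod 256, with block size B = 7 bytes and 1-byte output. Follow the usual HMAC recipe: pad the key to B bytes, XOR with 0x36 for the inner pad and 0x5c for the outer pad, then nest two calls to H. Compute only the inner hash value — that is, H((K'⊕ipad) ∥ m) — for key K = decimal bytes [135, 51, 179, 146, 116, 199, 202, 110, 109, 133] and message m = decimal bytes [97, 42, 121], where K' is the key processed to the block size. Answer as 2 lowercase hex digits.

Key decimal bytes [135, 51, 179, 146, 116, 199, 202, 110, 109, 133] = 87 33 b3 92 74 c7 ca 6e 6d 85 is 10 bytes > B = 7, so hash it first: H(key) = 64, then zero-pad to 7 bytes: K' = 64 00 00 00 00 00 00.
K' ⊕ ipad = 52 36 36 36 36 36 36.
Inner input = 52 36 36 36 36 36 36 ∥ 61 2a 79.
Inner hash: sum = 82+54+54+54+54+54+54+97+42+121 = 666; mod 256 = 154 → 9a.

9a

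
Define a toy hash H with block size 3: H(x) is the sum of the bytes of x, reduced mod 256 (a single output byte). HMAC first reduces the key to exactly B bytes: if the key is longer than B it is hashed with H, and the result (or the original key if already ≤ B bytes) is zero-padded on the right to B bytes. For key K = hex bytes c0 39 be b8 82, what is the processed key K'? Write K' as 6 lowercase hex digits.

|K| = 5 > B = 3, so first hash the key.
H(K): sum = 192+57+190+184+130 = 753; mod 256 = 241 → f1.
Zero-pad H(K) = f1 to 3 bytes: K' = f1 00 00.

f10000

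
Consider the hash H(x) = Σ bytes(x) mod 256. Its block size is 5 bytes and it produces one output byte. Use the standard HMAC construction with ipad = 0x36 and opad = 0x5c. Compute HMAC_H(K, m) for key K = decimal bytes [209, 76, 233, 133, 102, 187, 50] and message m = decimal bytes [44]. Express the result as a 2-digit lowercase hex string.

Key decimal bytes [209, 76, 233, 133, 102, 187, 50] = d1 4c e9 85 66 bb 32 is 7 bytes > B = 5, so hash it first: H(key) = de, then zero-pad to 5 bytes: K' = de 00 00 00 00.
K' ⊕ ipad = e8 36 36 36 36.  K' ⊕ opad = 82 5c 5c 5c 5c.
Inner input = (K'⊕ipad) ∥ m = e8 36 36 36 36 ∥ 2c.
Inner hash: sum = 232+54+54+54+54+44 = 492; mod 256 = 236 → ec.
Outer input = (K'⊕opad) ∥ inner = 82 5c 5c 5c 5c ∥ ec.
Outer hash (tag): sum = 130+92+92+92+92+236 = 734; mod 256 = 222 → de.

de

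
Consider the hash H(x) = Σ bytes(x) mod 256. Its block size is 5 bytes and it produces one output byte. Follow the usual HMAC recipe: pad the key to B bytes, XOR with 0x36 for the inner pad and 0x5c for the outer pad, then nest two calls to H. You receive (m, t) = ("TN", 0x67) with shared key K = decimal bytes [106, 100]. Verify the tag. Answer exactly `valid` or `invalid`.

Key decimal bytes [106, 100] = 6a 64 is 2 bytes ≤ B = 5; zero-pad to 5 bytes: K' = 6a 64 00 00 00.
K' ⊕ ipad = 5c 52 36 36 36; K' ⊕ opad = 36 38 5c 5c 5c.
Inner hash: sum = 92+82+54+54+54+84+78 = 498; mod 256 = 242 → f2.
Outer hash (recomputed tag): sum = 54+56+92+92+92+242 = 628; mod 256 = 116 → 74.
Recomputed tag = 74; claimed = 67 → mismatch.

invalid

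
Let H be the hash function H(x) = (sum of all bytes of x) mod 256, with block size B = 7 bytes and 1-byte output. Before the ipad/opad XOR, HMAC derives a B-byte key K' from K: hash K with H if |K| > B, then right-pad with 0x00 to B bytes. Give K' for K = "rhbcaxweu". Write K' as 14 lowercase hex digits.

|K| = 9 > B = 7, so first hash the key.
H(K): sum = 114+104+98+99+97+120+119+101+117 = 969; mod 256 = 201 → c9.
Zero-pad H(K) = c9 to 7 bytes: K' = c9 00 00 00 00 00 00.

c9000000000000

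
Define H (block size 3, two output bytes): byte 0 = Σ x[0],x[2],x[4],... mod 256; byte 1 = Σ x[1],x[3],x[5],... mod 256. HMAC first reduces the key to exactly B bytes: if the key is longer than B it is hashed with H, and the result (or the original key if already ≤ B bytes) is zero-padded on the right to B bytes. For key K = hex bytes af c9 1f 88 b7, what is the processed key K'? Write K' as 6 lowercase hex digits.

855100

|K| = 5 > B = 3, so first hash the key.
H(K): even-index sum = 389 mod 256 = 133; odd-index sum = 337 mod 256 = 81 → 85 51.
Zero-pad H(K) = 85 51 to 3 bytes: K' = 85 51 00.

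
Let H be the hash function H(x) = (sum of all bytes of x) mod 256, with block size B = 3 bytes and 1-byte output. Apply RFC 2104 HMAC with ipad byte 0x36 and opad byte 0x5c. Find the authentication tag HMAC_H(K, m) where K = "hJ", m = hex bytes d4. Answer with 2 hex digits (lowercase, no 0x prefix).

Key "hJ" = 68 4a is 2 bytes ≤ B = 3; zero-pad to 3 bytes: K' = 68 4a 00.
K' ⊕ ipad = 5e 7c 36.  K' ⊕ opad = 34 16 5c.
Inner input = (K'⊕ipad) ∥ m = 5e 7c 36 ∥ d4.
Inner hash: sum = 94+124+54+212 = 484; mod 256 = 228 → e4.
Outer input = (K'⊕opad) ∥ inner = 34 16 5c ∥ e4.
Outer hash (tag): sum = 52+22+92+228 = 394; mod 256 = 138 → 8a.

8a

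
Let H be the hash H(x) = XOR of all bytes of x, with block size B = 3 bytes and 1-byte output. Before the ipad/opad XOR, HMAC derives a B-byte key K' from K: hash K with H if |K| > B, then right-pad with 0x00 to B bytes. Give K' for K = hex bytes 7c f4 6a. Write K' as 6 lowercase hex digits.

Key hex bytes 7c f4 6a is exactly B = 3 bytes: K' = 7c f4 6a.

7cf46a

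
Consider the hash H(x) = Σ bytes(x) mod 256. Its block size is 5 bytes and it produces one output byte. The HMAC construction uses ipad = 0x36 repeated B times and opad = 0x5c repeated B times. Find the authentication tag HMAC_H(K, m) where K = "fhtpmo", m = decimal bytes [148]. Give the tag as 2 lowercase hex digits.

66

Key "fhtpmo" = 66 68 74 70 6d 6f is 6 bytes > B = 5, so hash it first: H(key) = 8e, then zero-pad to 5 bytes: K' = 8e 00 00 00 00.
K' ⊕ ipad = b8 36 36 36 36.  K' ⊕ opad = d2 5c 5c 5c 5c.
Inner input = (K'⊕ipad) ∥ m = b8 36 36 36 36 ∥ 94.
Inner hash: sum = 184+54+54+54+54+148 = 548; mod 256 = 36 → 24.
Outer input = (K'⊕opad) ∥ inner = d2 5c 5c 5c 5c ∥ 24.
Outer hash (tag): sum = 210+92+92+92+92+36 = 614; mod 256 = 102 → 66.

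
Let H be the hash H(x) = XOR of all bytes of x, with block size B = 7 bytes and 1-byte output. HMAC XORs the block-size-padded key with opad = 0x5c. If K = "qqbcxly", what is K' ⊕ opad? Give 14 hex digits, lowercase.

2d2d3e3f243025

Key "qqbcxly" = 71 71 62 63 78 6c 79 is exactly B = 7 bytes: K' = 71 71 62 63 78 6c 79.
XOR each byte with 0x5c: 71⊕5c=2d, 71⊕5c=2d, 62⊕5c=3e, 63⊕5c=3f, 78⊕5c=24, 6c⊕5c=30, 79⊕5c=25.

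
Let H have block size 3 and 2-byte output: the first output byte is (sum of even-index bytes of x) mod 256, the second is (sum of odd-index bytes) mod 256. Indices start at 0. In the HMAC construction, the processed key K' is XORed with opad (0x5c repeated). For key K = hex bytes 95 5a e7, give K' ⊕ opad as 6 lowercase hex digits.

Key hex bytes 95 5a e7 is exactly B = 3 bytes: K' = 95 5a e7.
XOR each byte with 0x5c: 95⊕5c=c9, 5a⊕5c=06, e7⊕5c=bb.

c906bb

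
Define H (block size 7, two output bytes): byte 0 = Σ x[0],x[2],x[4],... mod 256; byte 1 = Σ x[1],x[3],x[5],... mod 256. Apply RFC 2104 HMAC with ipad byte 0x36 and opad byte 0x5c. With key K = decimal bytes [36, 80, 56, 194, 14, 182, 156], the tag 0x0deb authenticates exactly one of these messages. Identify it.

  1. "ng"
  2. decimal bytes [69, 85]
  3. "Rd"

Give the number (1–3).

Key decimal bytes [36, 80, 56, 194, 14, 182, 156] = 24 50 38 c2 0e b6 9c is exactly B = 7 bytes: K' = 24 50 38 c2 0e b6 9c.
K' ⊕ ipad = 12 66 0e f4 38 80 aa; K' ⊕ opad = 78 0c 64 9e 52 ea c0.
m1: inner = H(12 66 0e f4 38 80 aa 6e 67) = 69 48; tag = H(78 0c 64 9e 52 ea c0 69 48) = 36fd
m2: inner = H(12 66 0e f4 38 80 aa 45 55) = 57 1f; tag = H(78 0c 64 9e 52 ea c0 57 1f) = 0deb ← matches
m3: inner = H(12 66 0e f4 38 80 aa 52 64) = 66 2c; tag = H(78 0c 64 9e 52 ea c0 66 2c) = 1afa

2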